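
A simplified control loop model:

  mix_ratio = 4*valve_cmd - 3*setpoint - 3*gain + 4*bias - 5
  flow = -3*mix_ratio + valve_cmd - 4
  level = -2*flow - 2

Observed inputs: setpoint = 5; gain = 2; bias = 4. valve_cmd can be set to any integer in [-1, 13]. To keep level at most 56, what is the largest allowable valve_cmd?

Substituting into the mix_ratio equation gives mix_ratio = 4*valve_cmd - 10.
Substituting into the flow equation gives flow = -11*valve_cmd + 26.
So level = 22*valve_cmd - 54.
Require 22*valve_cmd - 54 ≤ 56, so valve_cmd ≤ 5.
The largest integer in [-1, 13] satisfying this is 5.

valve_cmd = 5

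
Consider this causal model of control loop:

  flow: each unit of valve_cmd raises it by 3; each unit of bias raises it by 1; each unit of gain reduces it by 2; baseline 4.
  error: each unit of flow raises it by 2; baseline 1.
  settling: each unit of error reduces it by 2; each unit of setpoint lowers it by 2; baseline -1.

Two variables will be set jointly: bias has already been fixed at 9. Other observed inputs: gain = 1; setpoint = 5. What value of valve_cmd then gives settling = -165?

valve_cmd = 9

With bias held at 9:
Substituting into the flow equation gives flow = 3*valve_cmd + 11.
This gives error = 6*valve_cmd + 23.
Substituting into the settling equation gives settling = -12*valve_cmd - 57.
Solve -12*valve_cmd - 57 = -165: valve_cmd = (-165 + 57) / -12 = 9.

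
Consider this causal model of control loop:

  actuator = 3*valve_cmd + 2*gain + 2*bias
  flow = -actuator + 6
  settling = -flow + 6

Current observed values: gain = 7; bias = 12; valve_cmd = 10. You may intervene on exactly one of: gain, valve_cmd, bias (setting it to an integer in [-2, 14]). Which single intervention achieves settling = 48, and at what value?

set bias = 2

Intervening on gain: settling = 2*gain + 54. Reaching 48 requires gain = -3, outside [-2, 14].
Intervening on valve_cmd: settling = 3*valve_cmd + 38. Reaching 48 requires valve_cmd = 10/3, not an integer.
Intervening on bias: with other inputs at their observed values, settling = 2*bias + 44. Solving for 48 gives bias = 2, within [-2, 14].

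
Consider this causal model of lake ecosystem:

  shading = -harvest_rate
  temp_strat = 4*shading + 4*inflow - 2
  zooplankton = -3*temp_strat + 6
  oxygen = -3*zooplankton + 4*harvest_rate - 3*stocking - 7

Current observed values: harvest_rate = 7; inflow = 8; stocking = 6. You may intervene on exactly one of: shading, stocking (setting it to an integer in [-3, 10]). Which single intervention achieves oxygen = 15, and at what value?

set stocking = 2

Intervening on shading: oxygen = 36*shading + 255. Reaching 15 requires shading = -20/3, not an integer.
Intervening on stocking: with other inputs at their observed values, oxygen = -3*stocking + 21. Solving for 15 gives stocking = 2, within [-3, 10].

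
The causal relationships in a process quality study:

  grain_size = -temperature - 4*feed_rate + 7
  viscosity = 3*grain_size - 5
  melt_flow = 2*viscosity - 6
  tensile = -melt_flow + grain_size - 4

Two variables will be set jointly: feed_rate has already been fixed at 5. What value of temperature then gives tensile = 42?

temperature = -7

With feed_rate held at 5:
Substituting into the grain_size equation gives grain_size = -temperature - 13.
Substituting into the viscosity equation gives viscosity = -3*temperature - 44.
So melt_flow = -6*temperature - 94.
tensile becomes 5*temperature + 77.
Solve 5*temperature + 77 = 42: temperature = (42 - 77) / 5 = -7.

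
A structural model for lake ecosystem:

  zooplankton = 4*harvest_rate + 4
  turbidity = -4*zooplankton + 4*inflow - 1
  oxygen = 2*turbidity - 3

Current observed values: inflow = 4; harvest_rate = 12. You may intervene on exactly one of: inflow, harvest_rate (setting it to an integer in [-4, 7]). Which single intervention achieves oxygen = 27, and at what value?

Intervening on inflow: oxygen = 8*inflow - 421. Reaching 27 requires inflow = 56, outside [-4, 7].
Intervening on harvest_rate: with other inputs at their observed values, oxygen = -32*harvest_rate - 5. Solving for 27 gives harvest_rate = -1, within [-4, 7].

set harvest_rate = -1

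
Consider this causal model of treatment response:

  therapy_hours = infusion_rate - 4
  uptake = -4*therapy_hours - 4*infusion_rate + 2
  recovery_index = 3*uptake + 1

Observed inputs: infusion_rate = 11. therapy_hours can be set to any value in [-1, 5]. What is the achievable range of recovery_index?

Intervening on therapy_hours fixes its value directly, overriding its dependence on infusion_rate.
Substituting into the uptake equation gives uptake = -4*therapy_hours - 42.
Substituting into the recovery_index equation gives recovery_index = -12*therapy_hours - 125.
Linear in therapy_hours, so extremes are at the endpoints: therapy_hours = -1 gives recovery_index = -113; therapy_hours = 5 gives recovery_index = -185.

-185 to -113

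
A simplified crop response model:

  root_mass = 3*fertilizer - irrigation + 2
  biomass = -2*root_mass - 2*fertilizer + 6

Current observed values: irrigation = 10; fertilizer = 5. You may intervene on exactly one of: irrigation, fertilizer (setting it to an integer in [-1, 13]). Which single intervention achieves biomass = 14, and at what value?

set fertilizer = 1

Intervening on irrigation: biomass = 2*irrigation - 38. Reaching 14 requires irrigation = 26, outside [-1, 13].
Intervening on fertilizer: with other inputs at their observed values, biomass = -8*fertilizer + 22. Solving for 14 gives fertilizer = 1, within [-1, 13].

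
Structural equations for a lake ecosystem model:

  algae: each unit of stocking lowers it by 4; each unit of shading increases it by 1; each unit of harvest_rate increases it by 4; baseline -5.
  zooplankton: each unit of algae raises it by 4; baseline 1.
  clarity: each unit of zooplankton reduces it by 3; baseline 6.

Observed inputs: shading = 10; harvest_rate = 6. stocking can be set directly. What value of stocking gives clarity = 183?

stocking = 11

Substituting into the algae equation gives algae = -4*stocking + 29.
zooplankton becomes -16*stocking + 117.
So clarity = 48*stocking - 345.
Solve 48*stocking - 345 = 183: stocking = (183 + 345) / 48 = 11.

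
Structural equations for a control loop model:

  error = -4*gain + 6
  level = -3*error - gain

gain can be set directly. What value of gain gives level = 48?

Substituting into the level equation gives level = 11*gain - 18.
Solve 11*gain - 18 = 48: gain = (48 + 18) / 11 = 6.

gain = 6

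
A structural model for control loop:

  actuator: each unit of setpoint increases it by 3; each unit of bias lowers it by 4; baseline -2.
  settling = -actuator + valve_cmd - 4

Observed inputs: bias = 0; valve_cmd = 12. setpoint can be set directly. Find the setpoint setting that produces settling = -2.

Substituting into the actuator equation gives actuator = 3*setpoint - 2.
Substituting into the settling equation gives settling = -3*setpoint + 10.
Solve -3*setpoint + 10 = -2: setpoint = (-2 - 10) / -3 = 4.

setpoint = 4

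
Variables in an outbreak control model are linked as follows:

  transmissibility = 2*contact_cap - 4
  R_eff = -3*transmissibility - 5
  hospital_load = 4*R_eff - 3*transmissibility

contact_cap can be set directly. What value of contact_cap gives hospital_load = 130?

contact_cap = -3

Substituting into the R_eff equation gives R_eff = -6*contact_cap + 7.
Substituting into the hospital_load equation gives hospital_load = -30*contact_cap + 40.
Solve -30*contact_cap + 40 = 130: contact_cap = (130 - 40) / -30 = -3.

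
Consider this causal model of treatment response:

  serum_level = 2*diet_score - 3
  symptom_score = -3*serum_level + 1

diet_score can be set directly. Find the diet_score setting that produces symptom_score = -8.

Substituting into the symptom_score equation gives symptom_score = -6*diet_score + 10.
Solve -6*diet_score + 10 = -8: diet_score = (-8 - 10) / -6 = 3.

diet_score = 3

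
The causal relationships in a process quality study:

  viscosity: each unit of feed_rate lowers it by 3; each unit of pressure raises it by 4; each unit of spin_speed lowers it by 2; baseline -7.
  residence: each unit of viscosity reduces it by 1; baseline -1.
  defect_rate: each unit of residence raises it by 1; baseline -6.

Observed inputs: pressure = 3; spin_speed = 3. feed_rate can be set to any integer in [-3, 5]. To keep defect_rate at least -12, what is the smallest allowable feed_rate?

Substituting into the viscosity equation gives viscosity = -3*feed_rate - 1.
This gives residence = 3*feed_rate.
Substituting into the defect_rate equation gives defect_rate = 3*feed_rate - 6.
Require 3*feed_rate - 6 ≥ -12, so feed_rate ≥ -2.
The smallest integer in [-3, 5] satisfying this is -2.

feed_rate = -2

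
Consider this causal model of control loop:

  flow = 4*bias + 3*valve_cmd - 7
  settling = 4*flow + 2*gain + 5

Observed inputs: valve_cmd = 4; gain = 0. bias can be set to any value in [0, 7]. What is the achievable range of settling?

25 to 137

Substituting into the flow equation gives flow = 4*bias + 5.
Substituting into the settling equation gives settling = 16*bias + 25.
Linear in bias, so extremes are at the endpoints: bias = 0 gives settling = 25; bias = 7 gives settling = 137.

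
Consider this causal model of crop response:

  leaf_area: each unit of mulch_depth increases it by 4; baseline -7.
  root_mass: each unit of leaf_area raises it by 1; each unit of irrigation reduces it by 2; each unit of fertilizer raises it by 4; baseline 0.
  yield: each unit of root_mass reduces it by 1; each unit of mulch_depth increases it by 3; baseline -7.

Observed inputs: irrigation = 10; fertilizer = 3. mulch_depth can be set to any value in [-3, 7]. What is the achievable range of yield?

Substituting into the root_mass equation gives root_mass = 4*mulch_depth - 15.
Substituting into the yield equation gives yield = -mulch_depth + 8.
Linear in mulch_depth, so extremes are at the endpoints: mulch_depth = -3 gives yield = 11; mulch_depth = 7 gives yield = 1.

1 to 11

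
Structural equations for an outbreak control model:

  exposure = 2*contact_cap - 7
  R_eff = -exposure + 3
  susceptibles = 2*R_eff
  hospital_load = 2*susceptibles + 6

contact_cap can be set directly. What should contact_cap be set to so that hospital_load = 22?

contact_cap = 3

Substituting into the R_eff equation gives R_eff = -2*contact_cap + 10.
Substituting into the susceptibles equation gives susceptibles = -4*contact_cap + 20.
Substituting into the hospital_load equation gives hospital_load = -8*contact_cap + 46.
Solve -8*contact_cap + 46 = 22: contact_cap = (22 - 46) / -8 = 3.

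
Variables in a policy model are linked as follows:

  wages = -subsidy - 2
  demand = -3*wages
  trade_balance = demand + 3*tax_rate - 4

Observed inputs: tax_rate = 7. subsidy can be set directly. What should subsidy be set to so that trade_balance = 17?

subsidy = -2

Substituting into the demand equation gives demand = 3*subsidy + 6.
trade_balance becomes 3*subsidy + 23.
Solve 3*subsidy + 23 = 17: subsidy = (17 - 23) / 3 = -2.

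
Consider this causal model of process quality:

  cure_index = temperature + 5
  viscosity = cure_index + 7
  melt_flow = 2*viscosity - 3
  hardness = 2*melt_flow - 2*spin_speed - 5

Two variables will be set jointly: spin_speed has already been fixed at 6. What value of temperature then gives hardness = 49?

With spin_speed held at 6:
Substituting into the viscosity equation gives viscosity = temperature + 12.
Substituting into the melt_flow equation gives melt_flow = 2*temperature + 21.
Substituting into the hardness equation gives hardness = 4*temperature + 25.
Solve 4*temperature + 25 = 49: temperature = (49 - 25) / 4 = 6.

temperature = 6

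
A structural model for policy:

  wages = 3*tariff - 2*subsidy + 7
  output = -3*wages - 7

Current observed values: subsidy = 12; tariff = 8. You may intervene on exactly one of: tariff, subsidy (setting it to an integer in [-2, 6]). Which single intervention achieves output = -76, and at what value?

Intervening on tariff: output = -9*tariff + 44. Reaching -76 requires tariff = 40/3, not an integer.
Intervening on subsidy: with other inputs at their observed values, output = 6*subsidy - 100. Solving for -76 gives subsidy = 4, within [-2, 6].

set subsidy = 4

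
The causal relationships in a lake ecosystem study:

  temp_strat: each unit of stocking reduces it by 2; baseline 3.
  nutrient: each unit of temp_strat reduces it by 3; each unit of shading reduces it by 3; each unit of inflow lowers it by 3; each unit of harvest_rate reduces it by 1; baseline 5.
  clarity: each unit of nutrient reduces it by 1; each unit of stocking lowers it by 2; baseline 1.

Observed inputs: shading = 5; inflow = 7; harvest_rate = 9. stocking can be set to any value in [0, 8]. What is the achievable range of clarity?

Substituting into the nutrient equation gives nutrient = 6*stocking - 49.
Substituting into the clarity equation gives clarity = -8*stocking + 50.
Linear in stocking, so extremes are at the endpoints: stocking = 0 gives clarity = 50; stocking = 8 gives clarity = -14.

-14 to 50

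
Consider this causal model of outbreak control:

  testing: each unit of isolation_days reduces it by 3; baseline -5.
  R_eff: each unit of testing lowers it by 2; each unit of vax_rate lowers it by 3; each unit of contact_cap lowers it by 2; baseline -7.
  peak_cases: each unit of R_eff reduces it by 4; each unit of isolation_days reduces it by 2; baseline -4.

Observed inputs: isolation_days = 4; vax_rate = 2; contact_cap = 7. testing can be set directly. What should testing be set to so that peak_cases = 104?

testing = 1

Intervening on testing fixes its value directly, overriding its dependence on isolation_days.
Substituting into the R_eff equation gives R_eff = -2*testing - 27.
This gives peak_cases = 8*testing + 96.
Solve 8*testing + 96 = 104: testing = (104 - 96) / 8 = 1.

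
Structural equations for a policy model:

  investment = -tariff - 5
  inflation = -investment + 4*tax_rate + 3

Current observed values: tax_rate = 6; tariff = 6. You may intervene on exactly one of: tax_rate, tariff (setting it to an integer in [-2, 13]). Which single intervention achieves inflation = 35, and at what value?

Intervening on tax_rate: inflation = 4*tax_rate + 14. Reaching 35 requires tax_rate = 21/4, not an integer.
Intervening on tariff: with other inputs at their observed values, inflation = tariff + 32. Solving for 35 gives tariff = 3, within [-2, 13].

set tariff = 3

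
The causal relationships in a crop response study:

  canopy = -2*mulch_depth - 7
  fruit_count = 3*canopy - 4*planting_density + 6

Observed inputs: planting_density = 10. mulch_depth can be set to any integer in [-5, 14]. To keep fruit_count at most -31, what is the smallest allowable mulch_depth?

mulch_depth = -4

Substituting into the fruit_count equation gives fruit_count = -6*mulch_depth - 55.
Require -6*mulch_depth - 55 ≤ -31, so mulch_depth ≥ -4.
The smallest integer in [-5, 14] satisfying this is -4.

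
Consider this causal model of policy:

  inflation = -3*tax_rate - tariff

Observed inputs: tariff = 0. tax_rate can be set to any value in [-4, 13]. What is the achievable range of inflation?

Substituting into the inflation equation gives inflation = -3*tax_rate.
Linear in tax_rate, so extremes are at the endpoints: tax_rate = -4 gives inflation = 12; tax_rate = 13 gives inflation = -39.

-39 to 12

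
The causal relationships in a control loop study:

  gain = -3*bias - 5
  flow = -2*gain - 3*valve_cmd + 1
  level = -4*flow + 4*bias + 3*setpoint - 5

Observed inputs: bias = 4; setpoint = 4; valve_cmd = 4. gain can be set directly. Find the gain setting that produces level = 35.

gain = -4

Intervening on gain fixes its value directly, overriding its dependence on bias.
Substituting into the flow equation gives flow = -2*gain - 11.
Substituting into the level equation gives level = 8*gain + 67.
Solve 8*gain + 67 = 35: gain = (35 - 67) / 8 = -4.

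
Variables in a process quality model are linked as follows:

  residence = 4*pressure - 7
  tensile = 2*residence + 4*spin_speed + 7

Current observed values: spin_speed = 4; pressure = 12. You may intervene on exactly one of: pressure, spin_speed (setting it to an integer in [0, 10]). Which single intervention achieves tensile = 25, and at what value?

set pressure = 2

Intervening on pressure: with other inputs at their observed values, tensile = 8*pressure + 9. Solving for 25 gives pressure = 2, within [0, 10].
Intervening on spin_speed: tensile = 4*spin_speed + 89. Reaching 25 requires spin_speed = -16, outside [0, 10].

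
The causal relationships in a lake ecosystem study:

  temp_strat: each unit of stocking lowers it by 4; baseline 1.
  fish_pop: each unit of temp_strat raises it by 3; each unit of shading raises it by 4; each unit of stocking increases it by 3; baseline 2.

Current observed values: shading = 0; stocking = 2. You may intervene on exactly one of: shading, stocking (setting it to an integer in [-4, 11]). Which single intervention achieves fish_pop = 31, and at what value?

Intervening on shading: with other inputs at their observed values, fish_pop = 4*shading - 13. Solving for 31 gives shading = 11, within [-4, 11].
Intervening on stocking: fish_pop = -9*stocking + 5. Reaching 31 requires stocking = -26/9, not an integer.

set shading = 11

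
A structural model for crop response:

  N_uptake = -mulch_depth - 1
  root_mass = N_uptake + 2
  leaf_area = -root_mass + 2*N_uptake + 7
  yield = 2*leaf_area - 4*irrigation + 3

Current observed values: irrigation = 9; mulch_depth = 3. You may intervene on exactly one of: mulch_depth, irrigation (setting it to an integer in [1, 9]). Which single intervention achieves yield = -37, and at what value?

Intervening on mulch_depth: with other inputs at their observed values, yield = -2*mulch_depth - 25. Solving for -37 gives mulch_depth = 6, within [1, 9].
Intervening on irrigation: yield = -4*irrigation + 5. Reaching -37 requires irrigation = 21/2, not an integer.

set mulch_depth = 6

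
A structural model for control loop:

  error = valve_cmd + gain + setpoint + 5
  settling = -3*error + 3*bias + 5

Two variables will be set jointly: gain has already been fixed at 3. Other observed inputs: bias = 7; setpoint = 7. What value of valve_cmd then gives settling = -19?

With gain held at 3:
Substituting into the error equation gives error = valve_cmd + 15.
This gives settling = -3*valve_cmd - 19.
Solve -3*valve_cmd - 19 = -19: valve_cmd = (-19 + 19) / -3 = 0.

valve_cmd = 0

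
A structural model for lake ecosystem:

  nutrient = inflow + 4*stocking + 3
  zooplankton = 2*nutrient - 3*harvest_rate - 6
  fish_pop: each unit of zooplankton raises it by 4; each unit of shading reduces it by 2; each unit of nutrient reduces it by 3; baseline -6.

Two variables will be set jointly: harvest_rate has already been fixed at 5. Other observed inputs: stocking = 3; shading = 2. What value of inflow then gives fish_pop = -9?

With harvest_rate held at 5:
Substituting into the nutrient equation gives nutrient = inflow + 15.
Substituting into the zooplankton equation gives zooplankton = 2*inflow + 9.
Substituting into the fish_pop equation gives fish_pop = 5*inflow - 19.
Solve 5*inflow - 19 = -9: inflow = (-9 + 19) / 5 = 2.

inflow = 2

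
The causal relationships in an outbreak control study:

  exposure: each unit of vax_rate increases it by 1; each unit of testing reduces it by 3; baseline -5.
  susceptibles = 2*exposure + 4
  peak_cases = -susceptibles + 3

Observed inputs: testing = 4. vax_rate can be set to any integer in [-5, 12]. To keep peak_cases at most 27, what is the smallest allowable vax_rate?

vax_rate = 3

Substituting into the exposure equation gives exposure = vax_rate - 17.
So susceptibles = 2*vax_rate - 30.
Substituting into the peak_cases equation gives peak_cases = -2*vax_rate + 33.
Require -2*vax_rate + 33 ≤ 27, so vax_rate ≥ 3.
The smallest integer in [-5, 12] satisfying this is 3.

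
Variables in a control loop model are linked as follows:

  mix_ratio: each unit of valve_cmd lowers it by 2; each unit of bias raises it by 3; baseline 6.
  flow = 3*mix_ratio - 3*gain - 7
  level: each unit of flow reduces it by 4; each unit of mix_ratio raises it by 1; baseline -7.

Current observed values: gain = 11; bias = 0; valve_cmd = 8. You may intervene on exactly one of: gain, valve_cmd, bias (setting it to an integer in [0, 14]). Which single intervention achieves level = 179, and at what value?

Intervening on gain: with other inputs at their observed values, level = 12*gain + 131. Solving for 179 gives gain = 4, within [0, 14].
Intervening on valve_cmd: level = 22*valve_cmd + 87. Reaching 179 requires valve_cmd = 46/11, not an integer.
Intervening on bias: level = -33*bias + 263. Reaching 179 requires bias = 28/11, not an integer.

set gain = 4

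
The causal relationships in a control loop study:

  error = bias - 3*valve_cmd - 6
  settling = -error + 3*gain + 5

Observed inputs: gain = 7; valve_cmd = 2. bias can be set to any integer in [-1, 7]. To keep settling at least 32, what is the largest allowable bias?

Substituting into the error equation gives error = bias - 12.
So settling = -bias + 38.
Require -bias + 38 ≥ 32, so bias ≤ 6.
The largest integer in [-1, 7] satisfying this is 6.

bias = 6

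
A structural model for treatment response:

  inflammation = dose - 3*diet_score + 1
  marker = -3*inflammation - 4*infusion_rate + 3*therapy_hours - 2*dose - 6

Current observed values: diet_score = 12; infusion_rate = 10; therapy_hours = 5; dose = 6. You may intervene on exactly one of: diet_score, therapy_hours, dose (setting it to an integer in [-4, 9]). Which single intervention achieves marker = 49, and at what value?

set dose = 5

Intervening on diet_score: marker = 9*diet_score - 64. Reaching 49 requires diet_score = 113/9, not an integer.
Intervening on therapy_hours: marker = 3*therapy_hours + 29. Reaching 49 requires therapy_hours = 20/3, not an integer.
Intervening on dose: with other inputs at their observed values, marker = -5*dose + 74. Solving for 49 gives dose = 5, within [-4, 9].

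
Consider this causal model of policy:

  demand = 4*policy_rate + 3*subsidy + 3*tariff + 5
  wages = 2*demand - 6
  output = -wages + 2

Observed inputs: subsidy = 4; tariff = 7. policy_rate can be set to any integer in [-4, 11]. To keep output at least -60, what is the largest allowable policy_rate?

policy_rate = -1

Substituting into the demand equation gives demand = 4*policy_rate + 38.
wages becomes 8*policy_rate + 70.
Substituting into the output equation gives output = -8*policy_rate - 68.
Require -8*policy_rate - 68 ≥ -60, so policy_rate ≤ -1.
The largest integer in [-4, 11] satisfying this is -1.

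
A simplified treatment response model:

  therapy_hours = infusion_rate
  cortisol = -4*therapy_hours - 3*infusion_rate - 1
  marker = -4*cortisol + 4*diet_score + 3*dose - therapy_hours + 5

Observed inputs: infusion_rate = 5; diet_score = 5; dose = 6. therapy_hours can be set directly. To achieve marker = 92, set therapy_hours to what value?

Intervening on therapy_hours fixes its value directly, overriding its dependence on infusion_rate.
Substituting into the cortisol equation gives cortisol = -4*therapy_hours - 16.
Substituting into the marker equation gives marker = 15*therapy_hours + 107.
Solve 15*therapy_hours + 107 = 92: therapy_hours = (92 - 107) / 15 = -1.

therapy_hours = -1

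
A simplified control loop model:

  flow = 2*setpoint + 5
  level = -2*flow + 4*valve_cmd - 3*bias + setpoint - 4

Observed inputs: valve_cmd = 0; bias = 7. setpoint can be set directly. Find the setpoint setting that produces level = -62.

setpoint = 9

Substituting into the level equation gives level = -3*setpoint - 35.
Solve -3*setpoint - 35 = -62: setpoint = (-62 + 35) / -3 = 9.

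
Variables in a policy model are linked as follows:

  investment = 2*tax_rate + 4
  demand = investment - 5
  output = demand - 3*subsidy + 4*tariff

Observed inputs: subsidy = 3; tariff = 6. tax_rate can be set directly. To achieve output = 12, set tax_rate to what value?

tax_rate = -1

Substituting into the demand equation gives demand = 2*tax_rate - 1.
Substituting into the output equation gives output = 2*tax_rate + 14.
Solve 2*tax_rate + 14 = 12: tax_rate = (12 - 14) / 2 = -1.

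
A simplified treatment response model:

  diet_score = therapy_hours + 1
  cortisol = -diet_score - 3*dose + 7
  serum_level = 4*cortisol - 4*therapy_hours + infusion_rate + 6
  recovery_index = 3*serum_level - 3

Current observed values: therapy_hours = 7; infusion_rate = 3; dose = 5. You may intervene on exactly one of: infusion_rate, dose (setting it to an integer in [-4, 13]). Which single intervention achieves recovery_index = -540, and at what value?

set dose = 13

Intervening on infusion_rate: recovery_index = 3*infusion_rate - 261. Reaching -540 requires infusion_rate = -93, outside [-4, 13].
Intervening on dose: with other inputs at their observed values, recovery_index = -36*dose - 72. Solving for -540 gives dose = 13, within [-4, 13].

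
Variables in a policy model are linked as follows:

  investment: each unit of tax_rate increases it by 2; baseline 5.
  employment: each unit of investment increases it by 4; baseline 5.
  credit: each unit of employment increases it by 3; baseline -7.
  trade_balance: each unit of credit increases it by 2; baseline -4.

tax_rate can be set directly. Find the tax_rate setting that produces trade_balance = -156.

Substituting into the employment equation gives employment = 8*tax_rate + 25.
credit becomes 24*tax_rate + 68.
So trade_balance = 48*tax_rate + 132.
Solve 48*tax_rate + 132 = -156: tax_rate = (-156 - 132) / 48 = -6.

tax_rate = -6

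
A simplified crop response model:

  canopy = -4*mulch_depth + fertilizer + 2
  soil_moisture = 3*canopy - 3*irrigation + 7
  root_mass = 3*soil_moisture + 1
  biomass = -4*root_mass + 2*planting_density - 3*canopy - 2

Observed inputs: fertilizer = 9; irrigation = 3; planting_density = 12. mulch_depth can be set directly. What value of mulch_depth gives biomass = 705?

mulch_depth = 7

Substituting into the canopy equation gives canopy = -4*mulch_depth + 11.
soil_moisture becomes -12*mulch_depth + 31.
So root_mass = -36*mulch_depth + 94.
Substituting into the biomass equation gives biomass = 156*mulch_depth - 387.
Solve 156*mulch_depth - 387 = 705: mulch_depth = (705 + 387) / 156 = 7.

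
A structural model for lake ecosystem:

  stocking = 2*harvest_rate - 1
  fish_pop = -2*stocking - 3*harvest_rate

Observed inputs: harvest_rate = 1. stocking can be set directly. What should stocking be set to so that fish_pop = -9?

Intervening on stocking fixes its value directly, overriding its dependence on harvest_rate.
Substituting into the fish_pop equation gives fish_pop = -2*stocking - 3.
Solve -2*stocking - 3 = -9: stocking = (-9 + 3) / -2 = 3.

stocking = 3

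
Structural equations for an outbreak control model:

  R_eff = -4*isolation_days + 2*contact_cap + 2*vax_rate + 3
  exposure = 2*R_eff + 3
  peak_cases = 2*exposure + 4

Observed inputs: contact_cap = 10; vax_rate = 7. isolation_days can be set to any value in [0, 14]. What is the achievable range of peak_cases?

Substituting into the R_eff equation gives R_eff = -4*isolation_days + 37.
Substituting into the exposure equation gives exposure = -8*isolation_days + 77.
This gives peak_cases = -16*isolation_days + 158.
Linear in isolation_days, so extremes are at the endpoints: isolation_days = 0 gives peak_cases = 158; isolation_days = 14 gives peak_cases = -66.

-66 to 158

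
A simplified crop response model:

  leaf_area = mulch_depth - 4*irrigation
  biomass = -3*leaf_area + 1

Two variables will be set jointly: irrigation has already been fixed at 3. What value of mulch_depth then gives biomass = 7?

With irrigation held at 3:
Substituting into the leaf_area equation gives leaf_area = mulch_depth - 12.
Substituting into the biomass equation gives biomass = -3*mulch_depth + 37.
Solve -3*mulch_depth + 37 = 7: mulch_depth = (7 - 37) / -3 = 10.

mulch_depth = 10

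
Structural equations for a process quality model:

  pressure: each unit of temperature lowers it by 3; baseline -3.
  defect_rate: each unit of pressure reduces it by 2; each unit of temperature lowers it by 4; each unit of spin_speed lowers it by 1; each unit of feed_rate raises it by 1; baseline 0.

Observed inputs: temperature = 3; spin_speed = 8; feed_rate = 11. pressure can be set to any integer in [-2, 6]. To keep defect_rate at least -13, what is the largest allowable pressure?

Intervening on pressure fixes its value directly, overriding its dependence on temperature.
Substituting into the defect_rate equation gives defect_rate = -2*pressure - 9.
Require -2*pressure - 9 ≥ -13, so pressure ≤ 2.
The largest integer in [-2, 6] satisfying this is 2.

pressure = 2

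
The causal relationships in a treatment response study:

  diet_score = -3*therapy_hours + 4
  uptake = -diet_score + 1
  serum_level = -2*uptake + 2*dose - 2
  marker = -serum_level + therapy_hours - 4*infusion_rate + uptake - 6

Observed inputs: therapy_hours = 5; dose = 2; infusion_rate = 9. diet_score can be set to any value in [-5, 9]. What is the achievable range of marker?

Intervening on diet_score fixes its value directly, overriding its dependence on therapy_hours.
Substituting into the serum_level equation gives serum_level = 2*diet_score.
marker becomes -3*diet_score - 36.
Linear in diet_score, so extremes are at the endpoints: diet_score = -5 gives marker = -21; diet_score = 9 gives marker = -63.

-63 to -21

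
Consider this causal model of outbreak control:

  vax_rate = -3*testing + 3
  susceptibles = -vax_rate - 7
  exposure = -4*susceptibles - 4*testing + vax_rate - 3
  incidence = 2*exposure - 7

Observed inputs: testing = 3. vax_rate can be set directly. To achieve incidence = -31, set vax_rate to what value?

vax_rate = -5

Intervening on vax_rate fixes its value directly, overriding its dependence on testing.
Substituting into the exposure equation gives exposure = 5*vax_rate + 13.
Substituting into the incidence equation gives incidence = 10*vax_rate + 19.
Solve 10*vax_rate + 19 = -31: vax_rate = (-31 - 19) / 10 = -5.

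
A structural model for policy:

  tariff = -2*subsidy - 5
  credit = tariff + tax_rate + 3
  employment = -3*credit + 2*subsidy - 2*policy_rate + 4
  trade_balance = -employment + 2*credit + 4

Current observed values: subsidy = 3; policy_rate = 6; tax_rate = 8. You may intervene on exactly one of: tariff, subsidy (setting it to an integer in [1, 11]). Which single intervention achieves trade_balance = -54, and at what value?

Intervening on tariff: trade_balance = 5*tariff + 61. Reaching -54 requires tariff = -23, outside [1, 11].
Intervening on subsidy: with other inputs at their observed values, trade_balance = -12*subsidy + 42. Solving for -54 gives subsidy = 8, within [1, 11].

set subsidy = 8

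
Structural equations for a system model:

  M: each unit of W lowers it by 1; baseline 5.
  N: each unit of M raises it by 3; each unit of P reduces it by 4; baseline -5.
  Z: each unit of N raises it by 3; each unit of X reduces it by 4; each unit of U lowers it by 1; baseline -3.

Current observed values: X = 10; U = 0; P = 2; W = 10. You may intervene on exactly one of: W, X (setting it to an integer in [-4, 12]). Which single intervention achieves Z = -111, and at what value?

set X = 6

Intervening on W: Z = -9*W - 37. Reaching -111 requires W = 74/9, not an integer.
Intervening on X: with other inputs at their observed values, Z = -4*X - 87. Solving for -111 gives X = 6, within [-4, 12].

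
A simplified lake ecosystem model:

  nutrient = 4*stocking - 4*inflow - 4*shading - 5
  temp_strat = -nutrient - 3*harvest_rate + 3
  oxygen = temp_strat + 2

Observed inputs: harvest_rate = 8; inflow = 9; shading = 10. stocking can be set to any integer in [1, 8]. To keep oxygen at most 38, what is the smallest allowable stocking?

stocking = 6

Substituting into the nutrient equation gives nutrient = 4*stocking - 81.
temp_strat becomes -4*stocking + 60.
Substituting into the oxygen equation gives oxygen = -4*stocking + 62.
Require -4*stocking + 62 ≤ 38, so stocking ≥ 6.
The smallest integer in [1, 8] satisfying this is 6.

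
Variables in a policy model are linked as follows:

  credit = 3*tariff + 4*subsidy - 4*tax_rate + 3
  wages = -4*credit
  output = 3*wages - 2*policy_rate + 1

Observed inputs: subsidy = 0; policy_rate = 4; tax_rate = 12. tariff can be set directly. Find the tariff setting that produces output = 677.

Substituting into the credit equation gives credit = 3*tariff - 45.
Substituting into the wages equation gives wages = -12*tariff + 180.
output becomes -36*tariff + 533.
Solve -36*tariff + 533 = 677: tariff = (677 - 533) / -36 = -4.

tariff = -4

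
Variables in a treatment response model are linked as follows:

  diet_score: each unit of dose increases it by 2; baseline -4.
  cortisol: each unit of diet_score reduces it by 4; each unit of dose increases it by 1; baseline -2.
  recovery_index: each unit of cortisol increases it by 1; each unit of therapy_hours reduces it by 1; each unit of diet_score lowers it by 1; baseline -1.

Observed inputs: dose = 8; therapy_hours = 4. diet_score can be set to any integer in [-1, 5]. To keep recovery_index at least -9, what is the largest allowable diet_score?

diet_score = 2

Intervening on diet_score fixes its value directly, overriding its dependence on dose.
Substituting into the cortisol equation gives cortisol = -4*diet_score + 6.
So recovery_index = -5*diet_score + 1.
Require -5*diet_score + 1 ≥ -9, so diet_score ≤ 2.
The largest integer in [-1, 5] satisfying this is 2.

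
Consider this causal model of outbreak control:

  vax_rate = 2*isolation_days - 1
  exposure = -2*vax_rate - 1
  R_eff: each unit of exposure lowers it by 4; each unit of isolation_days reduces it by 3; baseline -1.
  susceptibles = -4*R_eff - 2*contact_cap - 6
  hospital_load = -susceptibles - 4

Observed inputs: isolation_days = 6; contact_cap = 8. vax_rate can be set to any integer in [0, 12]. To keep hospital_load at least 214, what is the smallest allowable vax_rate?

Intervening on vax_rate fixes its value directly, overriding its dependence on isolation_days.
Substituting into the R_eff equation gives R_eff = 8*vax_rate - 15.
susceptibles becomes -32*vax_rate + 38.
Substituting into the hospital_load equation gives hospital_load = 32*vax_rate - 42.
Require 32*vax_rate - 42 ≥ 214, so vax_rate ≥ 8.
The smallest integer in [0, 12] satisfying this is 8.

vax_rate = 8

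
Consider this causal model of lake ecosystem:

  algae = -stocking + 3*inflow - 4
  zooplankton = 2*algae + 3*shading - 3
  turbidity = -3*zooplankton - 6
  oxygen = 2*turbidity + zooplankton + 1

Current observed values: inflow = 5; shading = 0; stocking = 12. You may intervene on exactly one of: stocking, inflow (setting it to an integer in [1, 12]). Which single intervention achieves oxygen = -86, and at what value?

Intervening on stocking: with other inputs at their observed values, oxygen = 10*stocking - 106. Solving for -86 gives stocking = 2, within [1, 12].
Intervening on inflow: oxygen = -30*inflow + 164. Reaching -86 requires inflow = 25/3, not an integer.

set stocking = 2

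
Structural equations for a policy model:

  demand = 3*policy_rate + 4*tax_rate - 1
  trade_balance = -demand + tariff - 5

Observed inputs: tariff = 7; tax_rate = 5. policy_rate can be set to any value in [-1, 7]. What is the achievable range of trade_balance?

Substituting into the demand equation gives demand = 3*policy_rate + 19.
Substituting into the trade_balance equation gives trade_balance = -3*policy_rate - 17.
Linear in policy_rate, so extremes are at the endpoints: policy_rate = -1 gives trade_balance = -14; policy_rate = 7 gives trade_balance = -38.

-38 to -14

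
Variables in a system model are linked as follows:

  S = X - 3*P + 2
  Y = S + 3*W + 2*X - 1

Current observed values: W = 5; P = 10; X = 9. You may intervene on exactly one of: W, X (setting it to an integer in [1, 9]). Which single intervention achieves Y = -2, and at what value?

set X = 4

Intervening on W: Y = 3*W - 2. Reaching -2 requires W = 0, outside [1, 9].
Intervening on X: with other inputs at their observed values, Y = 3*X - 14. Solving for -2 gives X = 4, within [1, 9].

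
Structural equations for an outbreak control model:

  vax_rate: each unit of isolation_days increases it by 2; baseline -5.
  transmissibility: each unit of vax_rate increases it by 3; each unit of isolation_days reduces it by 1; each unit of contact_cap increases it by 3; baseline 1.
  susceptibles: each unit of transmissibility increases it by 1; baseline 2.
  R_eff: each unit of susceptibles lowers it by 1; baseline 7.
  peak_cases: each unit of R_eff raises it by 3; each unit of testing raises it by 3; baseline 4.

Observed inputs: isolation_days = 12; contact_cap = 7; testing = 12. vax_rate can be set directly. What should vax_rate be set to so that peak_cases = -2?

vax_rate = 3

Intervening on vax_rate fixes its value directly, overriding its dependence on isolation_days.
Substituting into the transmissibility equation gives transmissibility = 3*vax_rate + 10.
Substituting into the susceptibles equation gives susceptibles = 3*vax_rate + 12.
Substituting into the R_eff equation gives R_eff = -3*vax_rate - 5.
Substituting into the peak_cases equation gives peak_cases = -9*vax_rate + 25.
Solve -9*vax_rate + 25 = -2: vax_rate = (-2 - 25) / -9 = 3.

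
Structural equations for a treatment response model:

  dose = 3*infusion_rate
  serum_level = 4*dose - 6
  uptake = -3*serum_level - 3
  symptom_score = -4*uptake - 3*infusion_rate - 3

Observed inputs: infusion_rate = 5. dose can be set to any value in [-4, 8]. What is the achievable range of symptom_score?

-270 to 306

Intervening on dose fixes its value directly, overriding its dependence on infusion_rate.
Substituting into the uptake equation gives uptake = -12*dose + 15.
So symptom_score = 48*dose - 78.
Linear in dose, so extremes are at the endpoints: dose = -4 gives symptom_score = -270; dose = 8 gives symptom_score = 306.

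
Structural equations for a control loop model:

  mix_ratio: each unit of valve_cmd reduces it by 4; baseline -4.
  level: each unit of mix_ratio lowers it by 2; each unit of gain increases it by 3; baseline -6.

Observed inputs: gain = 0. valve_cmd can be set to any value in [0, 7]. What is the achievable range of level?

Substituting into the level equation gives level = 8*valve_cmd + 2.
Linear in valve_cmd, so extremes are at the endpoints: valve_cmd = 0 gives level = 2; valve_cmd = 7 gives level = 58.

2 to 58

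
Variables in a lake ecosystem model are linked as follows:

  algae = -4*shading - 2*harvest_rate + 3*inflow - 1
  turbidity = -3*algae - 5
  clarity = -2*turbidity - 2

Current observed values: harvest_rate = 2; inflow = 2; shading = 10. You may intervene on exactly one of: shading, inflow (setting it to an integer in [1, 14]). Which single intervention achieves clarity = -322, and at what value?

set shading = 14

Intervening on shading: with other inputs at their observed values, clarity = -24*shading + 14. Solving for -322 gives shading = 14, within [1, 14].
Intervening on inflow: clarity = 18*inflow - 262. Reaching -322 requires inflow = -10/3, not an integer.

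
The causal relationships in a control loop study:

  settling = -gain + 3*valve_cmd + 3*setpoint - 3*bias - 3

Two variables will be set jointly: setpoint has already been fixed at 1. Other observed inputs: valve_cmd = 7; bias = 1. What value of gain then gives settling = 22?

With setpoint held at 1:
Substituting into the settling equation gives settling = -gain + 18.
Solve -gain + 18 = 22: gain = (22 - 18) / -1 = -4.

gain = -4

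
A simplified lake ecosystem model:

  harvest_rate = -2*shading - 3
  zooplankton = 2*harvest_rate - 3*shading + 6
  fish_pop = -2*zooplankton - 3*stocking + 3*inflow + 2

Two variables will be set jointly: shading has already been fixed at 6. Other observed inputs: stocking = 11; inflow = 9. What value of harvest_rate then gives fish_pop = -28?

With shading held at 6:
Intervening on harvest_rate fixes its value directly, overriding its dependence on shading.
Substituting into the zooplankton equation gives zooplankton = 2*harvest_rate - 12.
This gives fish_pop = -4*harvest_rate + 20.
Solve -4*harvest_rate + 20 = -28: harvest_rate = (-28 - 20) / -4 = 12.

harvest_rate = 12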